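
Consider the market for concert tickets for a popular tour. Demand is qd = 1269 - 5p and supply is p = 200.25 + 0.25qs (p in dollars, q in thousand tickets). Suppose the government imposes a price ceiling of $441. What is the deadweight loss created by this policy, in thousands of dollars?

0

Rearranging supply gives qs = 4p - 801. In a free market, 1269 - 5p = 4p - 801 gives the equilibrium p* = 230, q* = 119.
The ceiling of 441 is above the equilibrium price 230, so it is not binding; the market clears at p* = 230, q* = 119.
Since the control does not bind, no trades are prevented and deadweight loss is zero.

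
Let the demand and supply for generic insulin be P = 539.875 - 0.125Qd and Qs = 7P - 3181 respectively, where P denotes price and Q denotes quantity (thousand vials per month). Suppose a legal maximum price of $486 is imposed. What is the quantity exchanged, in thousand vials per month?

Rearranging demand gives Qd = 4319 - 8P. In a free market, 4319 - 8P = 7P - 3181 gives the equilibrium P* = 500, Q* = 319.
Because the ceiling (486) lies below the market-clearing price, it is binding.
At P = 486: Qd = 4319 - 8·486 = 431 and Qs = 7·486 - 3181 = 221.
The quantity actually transacted is the short side, supply: 221.

221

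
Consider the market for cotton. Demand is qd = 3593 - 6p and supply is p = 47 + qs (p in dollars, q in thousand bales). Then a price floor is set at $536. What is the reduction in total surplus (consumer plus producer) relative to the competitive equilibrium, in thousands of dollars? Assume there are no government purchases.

5376

Rearranging supply gives qs = p - 47. In a free market, 3593 - 6p = p - 47 gives the equilibrium p* = 520, q* = 473.
The floor of 536 is above the equilibrium price 520, so it binds.
At p = 536: qd = 3593 - 6·536 = 377 and qs = 536 - 47 = 489.
Quantity traded falls to 377. At q = 377 the demand price is (3593 - 377)/6 = 536 and the supply price is 47 + 377 = 424.
Deadweight loss = ½ · (536 - 424) · (473 - 377) = ½ · 112 · 96 = 5376.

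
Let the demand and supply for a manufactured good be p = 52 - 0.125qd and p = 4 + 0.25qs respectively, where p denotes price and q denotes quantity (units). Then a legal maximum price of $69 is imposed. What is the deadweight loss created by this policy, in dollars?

Rearranging demand gives qd = 416 - 8p; rearranging supply gives qs = 4p - 16. In a free market, 416 - 8p = 4p - 16 gives the equilibrium p* = 36, q* = 128.
The ceiling of 69 is above the equilibrium price 36, so it is not binding; the market clears at p* = 36, q* = 128.
Since the control does not bind, no trades are prevented and deadweight loss is zero.

0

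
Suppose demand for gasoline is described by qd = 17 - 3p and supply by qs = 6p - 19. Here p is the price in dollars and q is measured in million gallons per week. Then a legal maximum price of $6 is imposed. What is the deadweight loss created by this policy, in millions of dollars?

Setting quantity demanded equal to quantity supplied, 17 - 3p = 6p - 19, gives p* = 4 and q* = 5.
The ceiling of 6 is above the equilibrium price 4, so it is not binding; the market clears at p* = 4, q* = 5.
Since the control does not bind, no trades are prevented and deadweight loss is zero.

0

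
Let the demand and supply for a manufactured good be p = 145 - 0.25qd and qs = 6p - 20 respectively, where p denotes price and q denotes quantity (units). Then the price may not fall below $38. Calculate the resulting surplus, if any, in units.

Rearranging demand gives qd = 580 - 4p. Equilibrium: 580 - 4p = 6p - 20, so 600 = 10p and p* = 60, q* = 340.
The floor of 38 is below the equilibrium price 60, so it is not binding; the market clears at p* = 60, q* = 340.
Since the control does not bind, there is no surplus.

0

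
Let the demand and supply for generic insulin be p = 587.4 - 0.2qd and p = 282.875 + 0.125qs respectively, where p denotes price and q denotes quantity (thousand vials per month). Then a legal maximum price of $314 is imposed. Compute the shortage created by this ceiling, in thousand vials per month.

1118

Rearranging demand gives qd = 2937 - 5p; rearranging supply gives qs = 8p - 2263. In a free market, 2937 - 5p = 8p - 2263 gives the equilibrium p* = 400, q* = 937.
Because the ceiling (314) lies below the market-clearing price, it is binding.
At p = 314: qd = 2937 - 5·314 = 1367 and qs = 8·314 - 2263 = 249.
Shortage = qd - qs = 1367 - 249 = 1118.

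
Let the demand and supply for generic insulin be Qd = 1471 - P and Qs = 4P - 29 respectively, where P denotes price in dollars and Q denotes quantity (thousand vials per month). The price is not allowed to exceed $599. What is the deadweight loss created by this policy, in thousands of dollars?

Setting quantity demanded equal to quantity supplied, 1471 - P = 4P - 29, gives P* = 300 and Q* = 1171.
The ceiling of 599 is above the equilibrium price 300, so it is not binding; the market clears at P* = 300, Q* = 1171.
Since the control does not bind, no trades are prevented and deadweight loss is zero.

0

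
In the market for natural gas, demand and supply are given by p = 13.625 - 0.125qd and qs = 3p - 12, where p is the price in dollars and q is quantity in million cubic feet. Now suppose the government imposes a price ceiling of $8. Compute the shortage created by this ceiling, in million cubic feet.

33

Rearranging demand gives qd = 109 - 8p. Equilibrium: 109 - 8p = 3p - 12, so 121 = 11p and p* = 11, q* = 21.
The ceiling of 8 is below the equilibrium price 11, so it binds.
At p = 8: qd = 109 - 8·8 = 45 and qs = 3·8 - 12 = 12.
Shortage = qd - qs = 45 - 12 = 33.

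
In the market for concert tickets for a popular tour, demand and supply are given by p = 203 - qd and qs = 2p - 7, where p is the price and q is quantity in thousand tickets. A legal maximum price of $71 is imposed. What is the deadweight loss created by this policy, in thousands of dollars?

0

Rearranging demand gives qd = 203 - p. Equilibrium: 203 - p = 2p - 7, so 210 = 3p and p* = 70, q* = 133.
Since 71 is above p* = 70, the ceiling does not bind and the free-market outcome prevails.
Since the control does not bind, no trades are prevented and deadweight loss is zero.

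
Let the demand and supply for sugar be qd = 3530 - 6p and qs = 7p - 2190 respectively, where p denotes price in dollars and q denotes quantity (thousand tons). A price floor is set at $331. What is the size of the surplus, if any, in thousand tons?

Without the control the market clears where 3530 - 6p = 7p - 2190, i.e. p* = 440 and q* = 890.
The floor of 331 is below the equilibrium price 440, so it is not binding; the market clears at p* = 440, q* = 890.
Since the control does not bind, there is no surplus.

0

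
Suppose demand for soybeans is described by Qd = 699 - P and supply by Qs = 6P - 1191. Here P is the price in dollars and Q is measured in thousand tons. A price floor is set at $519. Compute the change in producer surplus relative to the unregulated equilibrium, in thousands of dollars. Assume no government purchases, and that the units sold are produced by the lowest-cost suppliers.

39653.25

In a free market, 699 - P = 6P - 1191 gives the equilibrium P* = 270, Q* = 429.
Since 519 > 270, the floor is binding.
At P = 519: Qd = 699 - 519 = 180 and Qs = 6·519 - 1191 = 1923.
Producer surplus without the control is ½ · (270 - 198.5) · 429 = 15336.75.
With the floor, 180 units are sold at 519. The supply price at Q = 180 is 228.5, so PS = ½ · [(519 - 198.5) + (519 - 228.5)] · 180 = 54990.
Change in producer surplus = 54990 - 15336.75 = 39653.25.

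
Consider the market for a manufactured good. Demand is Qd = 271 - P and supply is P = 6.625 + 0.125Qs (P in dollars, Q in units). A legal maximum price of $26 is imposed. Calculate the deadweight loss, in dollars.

Rearranging supply gives Qs = 8P - 53. Without the control the market clears where 271 - P = 8P - 53, i.e. P* = 36 and Q* = 235.
Since 26 < 36, the ceiling is binding.
At P = 26: Qd = 271 - 26 = 245 and Qs = 8·26 - 53 = 155.
Quantity traded falls to 155. At Q = 155 the demand price is 271 - 155 = 116 and the supply price is (53 + 155)/8 = 26.
Deadweight loss = ½ · (116 - 26) · (235 - 155) = ½ · 90 · 80 = 3600.

3600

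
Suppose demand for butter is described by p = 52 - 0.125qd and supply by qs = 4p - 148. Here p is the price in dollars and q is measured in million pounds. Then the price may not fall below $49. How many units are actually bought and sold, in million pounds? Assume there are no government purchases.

24

Rearranging demand gives qd = 416 - 8p. Equilibrium: 416 - 8p = 4p - 148, so 564 = 12p and p* = 47, q* = 40.
Since 49 > 47, the floor is binding.
At p = 49: qd = 416 - 8·49 = 24 and qs = 4·49 - 148 = 48.
The quantity actually transacted is the short side, demand: 24.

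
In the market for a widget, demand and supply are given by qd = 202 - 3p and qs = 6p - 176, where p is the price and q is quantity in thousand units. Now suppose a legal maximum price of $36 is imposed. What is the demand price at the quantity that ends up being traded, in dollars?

Setting quantity demanded equal to quantity supplied, 202 - 3p = 6p - 176, gives p* = 42 and q* = 76.
The ceiling of 36 is below the equilibrium price 42, so it binds.
At p = 36: qd = 202 - 3·36 = 94 and qs = 6·36 - 176 = 40.
Only 40 units reach the market. On the demand curve, the marginal buyer's willingness to pay at q = 40 is (202 - 40)/3 = 54.

54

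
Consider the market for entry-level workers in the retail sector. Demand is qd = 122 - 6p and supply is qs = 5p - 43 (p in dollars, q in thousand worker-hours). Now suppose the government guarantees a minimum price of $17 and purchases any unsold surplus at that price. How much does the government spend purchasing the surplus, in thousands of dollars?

In a free market, 122 - 6p = 5p - 43 gives the equilibrium p* = 15, q* = 32.
The floor of 17 is above the equilibrium price 15, so it binds.
At p = 17: qd = 122 - 6·17 = 20 and qs = 5·17 - 43 = 42.
Surplus = qs - qd = 22.
Government expenditure = surplus × support price = 22 × 17 = 374.

374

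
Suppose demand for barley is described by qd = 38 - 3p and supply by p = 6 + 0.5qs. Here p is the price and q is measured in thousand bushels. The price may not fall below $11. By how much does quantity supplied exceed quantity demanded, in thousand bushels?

5

Rearranging supply gives qs = 2p - 12. Setting quantity demanded equal to quantity supplied, 38 - 3p = 2p - 12, gives p* = 10 and q* = 8.
The floor of 11 is above the equilibrium price 10, so it binds.
At p = 11: qd = 38 - 3·11 = 5 and qs = 2·11 - 12 = 10.
Surplus = qs - qd = 10 - 5 = 5.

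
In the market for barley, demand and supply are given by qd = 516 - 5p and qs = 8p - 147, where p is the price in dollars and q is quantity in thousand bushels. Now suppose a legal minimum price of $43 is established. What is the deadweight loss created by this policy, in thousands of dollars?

Without the control the market clears where 516 - 5p = 8p - 147, i.e. p* = 51 and q* = 261.
Since 43 is below p* = 51, the floor does not bind and the free-market outcome prevails.
Since the control does not bind, no trades are prevented and deadweight loss is zero.

0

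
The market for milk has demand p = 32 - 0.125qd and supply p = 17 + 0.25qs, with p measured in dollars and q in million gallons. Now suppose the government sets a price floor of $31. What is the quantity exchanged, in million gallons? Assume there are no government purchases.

8

Rearranging demand gives qd = 256 - 8p; rearranging supply gives qs = 4p - 68. Equilibrium: 256 - 8p = 4p - 68, so 324 = 12p and p* = 27, q* = 40.
Since 31 > 27, the floor is binding.
At p = 31: qd = 256 - 8·31 = 8 and qs = 4·31 - 68 = 56.
The quantity actually transacted is the short side, demand: 8.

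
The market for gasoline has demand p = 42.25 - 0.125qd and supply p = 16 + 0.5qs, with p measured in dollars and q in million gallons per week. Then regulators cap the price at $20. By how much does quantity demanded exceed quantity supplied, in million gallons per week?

Rearranging demand gives qd = 338 - 8p; rearranging supply gives qs = 2p - 32. Setting quantity demanded equal to quantity supplied, 338 - 8p = 2p - 32, gives p* = 37 and q* = 42.
Because the ceiling (20) lies below the market-clearing price, it is binding.
At p = 20: qd = 338 - 8·20 = 178 and qs = 2·20 - 32 = 8.
Shortage = qd - qs = 178 - 8 = 170.

170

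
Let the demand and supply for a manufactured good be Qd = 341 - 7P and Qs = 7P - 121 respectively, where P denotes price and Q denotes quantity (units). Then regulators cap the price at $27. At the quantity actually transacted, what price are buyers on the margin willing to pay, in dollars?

Equilibrium: 341 - 7P = 7P - 121, so 462 = 14P and P* = 33, Q* = 110.
Because the ceiling (27) lies below the market-clearing price, it is binding.
At P = 27: Qd = 341 - 7·27 = 152 and Qs = 7·27 - 121 = 68.
Only 68 units reach the market. On the demand curve, the marginal buyer's willingness to pay at Q = 68 is (341 - 68)/7 = 39.

39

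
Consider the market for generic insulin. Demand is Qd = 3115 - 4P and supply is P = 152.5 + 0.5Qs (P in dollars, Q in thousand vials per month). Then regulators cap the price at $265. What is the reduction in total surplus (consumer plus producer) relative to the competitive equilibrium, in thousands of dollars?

139537.5

Rearranging supply gives Qs = 2P - 305. Without the control the market clears where 3115 - 4P = 2P - 305, i.e. P* = 570 and Q* = 835.
Since 265 < 570, the ceiling is binding.
At P = 265: Qd = 3115 - 4·265 = 2055 and Qs = 2·265 - 305 = 225.
Quantity traded falls to 225. At Q = 225 the demand price is (3115 - 225)/4 = 722.5 and the supply price is (305 + 225)/2 = 265.
Deadweight loss = ½ · (722.5 - 265) · (835 - 225) = ½ · 457.5 · 610 = 139537.5.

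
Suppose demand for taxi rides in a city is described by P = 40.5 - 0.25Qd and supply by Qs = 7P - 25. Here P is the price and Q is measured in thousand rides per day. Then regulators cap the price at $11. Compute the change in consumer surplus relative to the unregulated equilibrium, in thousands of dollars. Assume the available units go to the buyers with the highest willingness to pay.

91.5

Rearranging demand gives Qd = 162 - 4P. Without the control the market clears where 162 - 4P = 7P - 25, i.e. P* = 17 and Q* = 94.
Because the ceiling (11) lies below the market-clearing price, it is binding.
At P = 11: Qd = 162 - 4·11 = 118 and Qs = 7·11 - 25 = 52.
Consumer surplus without the control is ½ · (40.5 - 17) · 94 = 1104.5.
With the ceiling, 52 units are sold at 11 (assume they go to the highest-value buyers). The demand price at Q = 52 is 27.5, so CS = ½ · [(40.5 - 11) + (27.5 - 11)] · 52 = 1196.
Change in consumer surplus = 1196 - 1104.5 = 91.5.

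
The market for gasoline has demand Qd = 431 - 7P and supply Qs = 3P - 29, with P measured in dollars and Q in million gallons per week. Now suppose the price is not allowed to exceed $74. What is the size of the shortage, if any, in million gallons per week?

0

In a free market, 431 - 7P = 3P - 29 gives the equilibrium P* = 46, Q* = 109.
The ceiling of 74 is above the equilibrium price 46, so it is not binding; the market clears at P* = 46, Q* = 109.
Since the control does not bind, there is no shortage.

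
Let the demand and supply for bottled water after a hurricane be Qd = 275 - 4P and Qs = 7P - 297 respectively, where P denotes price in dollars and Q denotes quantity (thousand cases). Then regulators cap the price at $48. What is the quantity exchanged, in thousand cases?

Equilibrium: 275 - 4P = 7P - 297, so 572 = 11P and P* = 52, Q* = 67.
The ceiling of 48 is below the equilibrium price 52, so it binds.
At P = 48: Qd = 275 - 4·48 = 83 and Qs = 7·48 - 297 = 39.
The quantity actually transacted is the short side, supply: 39.

39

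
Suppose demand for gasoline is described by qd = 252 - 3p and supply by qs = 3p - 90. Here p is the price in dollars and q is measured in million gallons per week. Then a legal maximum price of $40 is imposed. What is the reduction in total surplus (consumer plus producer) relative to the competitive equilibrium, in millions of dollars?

In a free market, 252 - 3p = 3p - 90 gives the equilibrium p* = 57, q* = 81.
Since 40 < 57, the ceiling is binding.
At p = 40: qd = 252 - 3·40 = 132 and qs = 3·40 - 90 = 30.
Quantity traded falls to 30. At q = 30 the demand price is (252 - 30)/3 = 74 and the supply price is (90 + 30)/3 = 40.
Deadweight loss = ½ · (74 - 40) · (81 - 30) = ½ · 34 · 51 = 867.

867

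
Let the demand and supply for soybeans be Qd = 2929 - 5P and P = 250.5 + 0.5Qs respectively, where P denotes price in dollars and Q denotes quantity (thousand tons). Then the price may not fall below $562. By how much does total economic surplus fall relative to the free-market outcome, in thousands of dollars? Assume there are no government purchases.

Rearranging supply gives Qs = 2P - 501. Equilibrium: 2929 - 5P = 2P - 501, so 3430 = 7P and P* = 490, Q* = 479.
Since 562 > 490, the floor is binding.
At P = 562: Qd = 2929 - 5·562 = 119 and Qs = 2·562 - 501 = 623.
Quantity traded falls to 119. At Q = 119 the demand price is (2929 - 119)/5 = 562 and the supply price is (501 + 119)/2 = 310.
Deadweight loss = ½ · (562 - 310) · (479 - 119) = ½ · 252 · 360 = 45360.

45360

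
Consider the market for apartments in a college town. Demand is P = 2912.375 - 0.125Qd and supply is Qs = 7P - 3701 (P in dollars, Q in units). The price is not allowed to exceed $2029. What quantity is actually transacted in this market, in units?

8899

Rearranging demand gives Qd = 23299 - 8P. Setting quantity demanded equal to quantity supplied, 23299 - 8P = 7P - 3701, gives P* = 1800 and Q* = 8899.
Since 2029 is above P* = 1800, the ceiling does not bind and the free-market outcome prevails.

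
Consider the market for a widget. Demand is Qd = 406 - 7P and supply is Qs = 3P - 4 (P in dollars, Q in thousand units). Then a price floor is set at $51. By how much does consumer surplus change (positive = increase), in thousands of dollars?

-840

In a free market, 406 - 7P = 3P - 4 gives the equilibrium P* = 41, Q* = 119.
The floor of 51 is above the equilibrium price 41, so it binds.
At P = 51: Qd = 406 - 7·51 = 49 and Qs = 3·51 - 4 = 149.
Consumer surplus without the control is ½ · (58 - 41) · 119 = 1011.5.
With the floor, consumers buy 49 units at 51, so CS = ½ · (58 - 51) · 49 = 171.5.
Change in consumer surplus = 171.5 - 1011.5 = -840.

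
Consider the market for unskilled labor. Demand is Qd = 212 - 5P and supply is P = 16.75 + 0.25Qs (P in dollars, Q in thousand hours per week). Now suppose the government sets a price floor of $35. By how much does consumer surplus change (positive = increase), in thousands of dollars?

-188

Rearranging supply gives Qs = 4P - 67. Equilibrium: 212 - 5P = 4P - 67, so 279 = 9P and P* = 31, Q* = 57.
Since 35 > 31, the floor is binding.
At P = 35: Qd = 212 - 5·35 = 37 and Qs = 4·35 - 67 = 73.
Consumer surplus without the control is ½ · (42.4 - 31) · 57 = 324.9.
With the floor, consumers buy 37 units at 35, so CS = ½ · (42.4 - 35) · 37 = 136.9.
Change in consumer surplus = 136.9 - 324.9 = -188.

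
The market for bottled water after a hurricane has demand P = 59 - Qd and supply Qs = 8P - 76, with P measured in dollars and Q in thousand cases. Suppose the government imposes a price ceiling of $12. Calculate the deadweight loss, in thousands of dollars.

Rearranging demand gives Qd = 59 - P. Equilibrium: 59 - P = 8P - 76, so 135 = 9P and P* = 15, Q* = 44.
Because the ceiling (12) lies below the market-clearing price, it is binding.
At P = 12: Qd = 59 - 12 = 47 and Qs = 8·12 - 76 = 20.
Quantity traded falls to 20. At Q = 20 the demand price is 59 - 20 = 39 and the supply price is (76 + 20)/8 = 12.
Deadweight loss = ½ · (39 - 12) · (44 - 20) = ½ · 27 · 24 = 324.

324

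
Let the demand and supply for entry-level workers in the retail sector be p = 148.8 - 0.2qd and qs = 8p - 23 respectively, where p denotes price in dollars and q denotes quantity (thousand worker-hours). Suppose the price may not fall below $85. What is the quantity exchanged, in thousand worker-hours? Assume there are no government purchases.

Rearranging demand gives qd = 744 - 5p. In a free market, 744 - 5p = 8p - 23 gives the equilibrium p* = 59, q* = 449.
Since 85 > 59, the floor is binding.
At p = 85: qd = 744 - 5·85 = 319 and qs = 8·85 - 23 = 657.
The quantity actually transacted is the short side, demand: 319.

319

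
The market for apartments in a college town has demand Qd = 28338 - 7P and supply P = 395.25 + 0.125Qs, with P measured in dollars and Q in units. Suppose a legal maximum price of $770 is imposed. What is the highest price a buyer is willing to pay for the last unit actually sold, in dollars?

Rearranging supply gives Qs = 8P - 3162. Setting quantity demanded equal to quantity supplied, 28338 - 7P = 8P - 3162, gives P* = 2100 and Q* = 13638.
Because the ceiling (770) lies below the market-clearing price, it is binding.
At P = 770: Qd = 28338 - 7·770 = 22948 and Qs = 8·770 - 3162 = 2998.
Only 2998 units reach the market. On the demand curve, the marginal buyer's willingness to pay at Q = 2998 is (28338 - 2998)/7 = 3620.

3620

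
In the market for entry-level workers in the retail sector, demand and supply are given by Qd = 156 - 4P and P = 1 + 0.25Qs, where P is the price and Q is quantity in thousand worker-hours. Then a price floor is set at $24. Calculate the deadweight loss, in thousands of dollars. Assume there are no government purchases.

Rearranging supply gives Qs = 4P - 4. Setting quantity demanded equal to quantity supplied, 156 - 4P = 4P - 4, gives P* = 20 and Q* = 76.
The floor of 24 is above the equilibrium price 20, so it binds.
At P = 24: Qd = 156 - 4·24 = 60 and Qs = 4·24 - 4 = 92.
Quantity traded falls to 60. At Q = 60 the demand price is (156 - 60)/4 = 24 and the supply price is (4 + 60)/4 = 16.
Deadweight loss = ½ · (24 - 16) · (76 - 60) = ½ · 8 · 16 = 64.

64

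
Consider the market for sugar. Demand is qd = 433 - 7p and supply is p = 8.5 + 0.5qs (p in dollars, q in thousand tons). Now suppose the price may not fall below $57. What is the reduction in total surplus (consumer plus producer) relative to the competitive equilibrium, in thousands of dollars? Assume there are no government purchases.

Rearranging supply gives qs = 2p - 17. In a free market, 433 - 7p = 2p - 17 gives the equilibrium p* = 50, q* = 83.
Because the floor (57) lies above the market-clearing price, it is binding.
At p = 57: qd = 433 - 7·57 = 34 and qs = 2·57 - 17 = 97.
Quantity traded falls to 34. At q = 34 the demand price is (433 - 34)/7 = 57 and the supply price is (17 + 34)/2 = 25.5.
Deadweight loss = ½ · (57 - 25.5) · (83 - 34) = ½ · 31.5 · 49 = 771.75.

771.75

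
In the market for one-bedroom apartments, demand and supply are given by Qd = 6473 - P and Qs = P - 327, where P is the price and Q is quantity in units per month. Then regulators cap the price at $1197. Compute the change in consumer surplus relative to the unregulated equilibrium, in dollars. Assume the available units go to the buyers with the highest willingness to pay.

-509994.5

Without the control the market clears where 6473 - P = P - 327, i.e. P* = 3400 and Q* = 3073.
The ceiling of 1197 is below the equilibrium price 3400, so it binds.
At P = 1197: Qd = 6473 - 1197 = 5276 and Qs = 1197 - 327 = 870.
Consumer surplus without the control is ½ · (6473 - 3400) · 3073 = 4721664.5.
With the ceiling, 870 units are sold at 1197 (assume they go to the highest-value buyers). The demand price at Q = 870 is 5603, so CS = ½ · [(6473 - 1197) + (5603 - 1197)] · 870 = 4211670.
Change in consumer surplus = 4211670 - 4721664.5 = -509994.5.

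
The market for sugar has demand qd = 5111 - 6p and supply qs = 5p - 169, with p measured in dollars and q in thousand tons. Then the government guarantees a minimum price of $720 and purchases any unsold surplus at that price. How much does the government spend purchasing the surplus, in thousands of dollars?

1900800

In a free market, 5111 - 6p = 5p - 169 gives the equilibrium p* = 480, q* = 2231.
Since 720 > 480, the floor is binding.
At p = 720: qd = 5111 - 6·720 = 791 and qs = 5·720 - 169 = 3431.
Surplus = qs - qd = 2640.
Government expenditure = surplus × support price = 2640 × 720 = 1900800.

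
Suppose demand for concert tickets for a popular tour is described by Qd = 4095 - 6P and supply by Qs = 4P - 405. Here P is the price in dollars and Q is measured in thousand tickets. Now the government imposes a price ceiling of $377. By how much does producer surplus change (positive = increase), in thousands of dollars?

-91177

In a free market, 4095 - 6P = 4P - 405 gives the equilibrium P* = 450, Q* = 1395.
Because the ceiling (377) lies below the market-clearing price, it is binding.
At P = 377: Qd = 4095 - 6·377 = 1833 and Qs = 4·377 - 405 = 1103.
Producer surplus without the control is ½ · (450 - 101.25) · 1395 = 243253.125.
With the ceiling, producers sell 1103 units at 377, so PS = ½ · (377 - 101.25) · 1103 = 152076.125.
Change in producer surplus = 152076.125 - 243253.125 = -91177.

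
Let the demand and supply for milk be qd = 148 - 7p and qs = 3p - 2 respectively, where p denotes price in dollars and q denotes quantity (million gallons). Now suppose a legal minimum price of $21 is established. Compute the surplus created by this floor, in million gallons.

Setting quantity demanded equal to quantity supplied, 148 - 7p = 3p - 2, gives p* = 15 and q* = 43.
The floor of 21 is above the equilibrium price 15, so it binds.
At p = 21: qd = 148 - 7·21 = 1 and qs = 3·21 - 2 = 61.
Surplus = qs - qd = 61 - 1 = 60.

60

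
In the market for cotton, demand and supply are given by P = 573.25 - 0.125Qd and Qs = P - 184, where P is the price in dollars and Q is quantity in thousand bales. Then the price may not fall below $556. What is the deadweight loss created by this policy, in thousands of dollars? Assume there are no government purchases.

24336

Rearranging demand gives Qd = 4586 - 8P. Setting quantity demanded equal to quantity supplied, 4586 - 8P = P - 184, gives P* = 530 and Q* = 346.
Since 556 > 530, the floor is binding.
At P = 556: Qd = 4586 - 8·556 = 138 and Qs = 556 - 184 = 372.
Quantity traded falls to 138. At Q = 138 the demand price is (4586 - 138)/8 = 556 and the supply price is 184 + 138 = 322.
Deadweight loss = ½ · (556 - 322) · (346 - 138) = ½ · 234 · 208 = 24336.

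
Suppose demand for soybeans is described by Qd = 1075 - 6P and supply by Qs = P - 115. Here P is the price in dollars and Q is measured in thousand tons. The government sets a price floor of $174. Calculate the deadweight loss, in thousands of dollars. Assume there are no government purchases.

336

In a free market, 1075 - 6P = P - 115 gives the equilibrium P* = 170, Q* = 55.
Since 174 > 170, the floor is binding.
At P = 174: Qd = 1075 - 6·174 = 31 and Qs = 174 - 115 = 59.
Quantity traded falls to 31. At Q = 31 the demand price is (1075 - 31)/6 = 174 and the supply price is 115 + 31 = 146.
Deadweight loss = ½ · (174 - 146) · (55 - 31) = ½ · 28 · 24 = 336.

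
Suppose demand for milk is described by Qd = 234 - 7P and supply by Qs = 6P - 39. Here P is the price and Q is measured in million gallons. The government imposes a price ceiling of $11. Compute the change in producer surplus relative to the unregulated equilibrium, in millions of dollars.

-570

In a free market, 234 - 7P = 6P - 39 gives the equilibrium P* = 21, Q* = 87.
Because the ceiling (11) lies below the market-clearing price, it is binding.
At P = 11: Qd = 234 - 7·11 = 157 and Qs = 6·11 - 39 = 27.
Producer surplus without the control is ½ · (21 - 6.5) · 87 = 630.75.
With the ceiling, producers sell 27 units at 11, so PS = ½ · (11 - 6.5) · 27 = 60.75.
Change in producer surplus = 60.75 - 630.75 = -570.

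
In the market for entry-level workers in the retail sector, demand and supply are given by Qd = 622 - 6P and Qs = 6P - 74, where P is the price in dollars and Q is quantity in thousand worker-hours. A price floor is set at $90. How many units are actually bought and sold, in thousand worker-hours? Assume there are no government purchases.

82

In a free market, 622 - 6P = 6P - 74 gives the equilibrium P* = 58, Q* = 274.
The floor of 90 is above the equilibrium price 58, so it binds.
At P = 90: Qd = 622 - 6·90 = 82 and Qs = 6·90 - 74 = 466.
The quantity actually transacted is the short side, demand: 82.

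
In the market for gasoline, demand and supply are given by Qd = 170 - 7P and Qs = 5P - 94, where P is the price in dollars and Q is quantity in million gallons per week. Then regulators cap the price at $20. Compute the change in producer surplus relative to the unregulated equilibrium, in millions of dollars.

-22

In a free market, 170 - 7P = 5P - 94 gives the equilibrium P* = 22, Q* = 16.
Because the ceiling (20) lies below the market-clearing price, it is binding.
At P = 20: Qd = 170 - 7·20 = 30 and Qs = 5·20 - 94 = 6.
Producer surplus without the control is ½ · (22 - 18.8) · 16 = 25.6.
With the ceiling, producers sell 6 units at 20, so PS = ½ · (20 - 18.8) · 6 = 3.6.
Change in producer surplus = 3.6 - 25.6 = -22.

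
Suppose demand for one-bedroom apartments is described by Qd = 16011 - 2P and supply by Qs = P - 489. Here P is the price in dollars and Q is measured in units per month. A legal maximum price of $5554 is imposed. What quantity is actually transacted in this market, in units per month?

Without the control the market clears where 16011 - 2P = P - 489, i.e. P* = 5500 and Q* = 5011.
Since 5554 is above P* = 5500, the ceiling does not bind and the free-market outcome prevails.

5011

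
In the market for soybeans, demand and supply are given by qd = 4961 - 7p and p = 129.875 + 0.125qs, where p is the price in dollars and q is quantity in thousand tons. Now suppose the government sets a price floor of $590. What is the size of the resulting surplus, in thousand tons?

Rearranging supply gives qs = 8p - 1039. Without the control the market clears where 4961 - 7p = 8p - 1039, i.e. p* = 400 and q* = 2161.
The floor of 590 is above the equilibrium price 400, so it binds.
At p = 590: qd = 4961 - 7·590 = 831 and qs = 8·590 - 1039 = 3681.
Surplus = qs - qd = 3681 - 831 = 2850.

2850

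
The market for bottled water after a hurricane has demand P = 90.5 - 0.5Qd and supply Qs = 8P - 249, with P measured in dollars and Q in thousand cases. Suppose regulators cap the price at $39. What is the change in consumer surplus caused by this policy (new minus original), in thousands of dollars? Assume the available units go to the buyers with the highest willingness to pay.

-4

Rearranging demand gives Qd = 181 - 2P. Without the control the market clears where 181 - 2P = 8P - 249, i.e. P* = 43 and Q* = 95.
Since 39 < 43, the ceiling is binding.
At P = 39: Qd = 181 - 2·39 = 103 and Qs = 8·39 - 249 = 63.
Consumer surplus without the control is ½ · (90.5 - 43) · 95 = 2256.25.
With the ceiling, 63 units are sold at 39 (assume they go to the highest-value buyers). The demand price at Q = 63 is 59, so CS = ½ · [(90.5 - 39) + (59 - 39)] · 63 = 2252.25.
Change in consumer surplus = 2252.25 - 2256.25 = -4.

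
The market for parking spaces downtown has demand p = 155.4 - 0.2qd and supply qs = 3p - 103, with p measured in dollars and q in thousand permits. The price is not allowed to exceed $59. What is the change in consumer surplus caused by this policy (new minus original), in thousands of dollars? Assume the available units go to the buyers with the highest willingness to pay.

Rearranging demand gives qd = 777 - 5p. In a free market, 777 - 5p = 3p - 103 gives the equilibrium p* = 110, q* = 227.
Since 59 < 110, the ceiling is binding.
At p = 59: qd = 777 - 5·59 = 482 and qs = 3·59 - 103 = 74.
Consumer surplus without the control is ½ · (155.4 - 110) · 227 = 5152.9.
With the ceiling, 74 units are sold at 59 (assume they go to the highest-value buyers). The demand price at q = 74 is 140.6, so CS = ½ · [(155.4 - 59) + (140.6 - 59)] · 74 = 6586.
Change in consumer surplus = 6586 - 5152.9 = 1433.1.

1433.1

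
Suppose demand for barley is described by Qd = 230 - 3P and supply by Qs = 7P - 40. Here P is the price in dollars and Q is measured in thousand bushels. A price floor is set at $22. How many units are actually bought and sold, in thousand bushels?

149

In a free market, 230 - 3P = 7P - 40 gives the equilibrium P* = 27, Q* = 149.
The floor of 22 is below the equilibrium price 27, so it is not binding; the market clears at P* = 27, Q* = 149.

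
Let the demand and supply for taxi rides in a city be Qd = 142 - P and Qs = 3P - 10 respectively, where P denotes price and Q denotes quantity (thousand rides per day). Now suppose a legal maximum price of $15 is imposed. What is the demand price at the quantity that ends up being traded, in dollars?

107

Equilibrium: 142 - P = 3P - 10, so 152 = 4P and P* = 38, Q* = 104.
Since 15 < 38, the ceiling is binding.
At P = 15: Qd = 142 - 15 = 127 and Qs = 3·15 - 10 = 35.
Only 35 units reach the market. On the demand curve, the marginal buyer's willingness to pay at Q = 35 is (142 - 35) = 107.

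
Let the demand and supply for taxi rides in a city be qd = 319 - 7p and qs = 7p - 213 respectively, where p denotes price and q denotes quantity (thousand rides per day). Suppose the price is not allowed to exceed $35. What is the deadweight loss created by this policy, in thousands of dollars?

Setting quantity demanded equal to quantity supplied, 319 - 7p = 7p - 213, gives p* = 38 and q* = 53.
The ceiling of 35 is below the equilibrium price 38, so it binds.
At p = 35: qd = 319 - 7·35 = 74 and qs = 7·35 - 213 = 32.
Quantity traded falls to 32. At q = 32 the demand price is (319 - 32)/7 = 41 and the supply price is (213 + 32)/7 = 35.
Deadweight loss = ½ · (41 - 35) · (53 - 32) = ½ · 6 · 21 = 63.

63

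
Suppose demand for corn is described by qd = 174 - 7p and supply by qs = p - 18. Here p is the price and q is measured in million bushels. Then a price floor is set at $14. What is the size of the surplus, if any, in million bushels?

0

Setting quantity demanded equal to quantity supplied, 174 - 7p = p - 18, gives p* = 24 and q* = 6.
Since 14 is below p* = 24, the floor does not bind and the free-market outcome prevails.
Since the control does not bind, there is no surplus.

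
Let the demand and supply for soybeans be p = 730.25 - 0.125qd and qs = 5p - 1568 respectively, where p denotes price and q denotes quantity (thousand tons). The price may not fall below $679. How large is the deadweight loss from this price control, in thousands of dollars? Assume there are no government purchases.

Rearranging demand gives qd = 5842 - 8p. Equilibrium: 5842 - 8p = 5p - 1568, so 7410 = 13p and p* = 570, q* = 1282.
Because the floor (679) lies above the market-clearing price, it is binding.
At p = 679: qd = 5842 - 8·679 = 410 and qs = 5·679 - 1568 = 1827.
Quantity traded falls to 410. At q = 410 the demand price is (5842 - 410)/8 = 679 and the supply price is (1568 + 410)/5 = 395.6.
Deadweight loss = ½ · (679 - 395.6) · (1282 - 410) = ½ · 283.4 · 872 = 123562.4.

123562.4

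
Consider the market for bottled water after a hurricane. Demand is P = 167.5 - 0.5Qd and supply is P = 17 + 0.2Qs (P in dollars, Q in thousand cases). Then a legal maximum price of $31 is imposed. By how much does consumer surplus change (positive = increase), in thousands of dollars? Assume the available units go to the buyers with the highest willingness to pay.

-3226.25

Rearranging demand gives Qd = 335 - 2P; rearranging supply gives Qs = 5P - 85. In a free market, 335 - 2P = 5P - 85 gives the equilibrium P* = 60, Q* = 215.
Since 31 < 60, the ceiling is binding.
At P = 31: Qd = 335 - 2·31 = 273 and Qs = 5·31 - 85 = 70.
Consumer surplus without the control is ½ · (167.5 - 60) · 215 = 11556.25.
With the ceiling, 70 units are sold at 31 (assume they go to the highest-value buyers). The demand price at Q = 70 is 132.5, so CS = ½ · [(167.5 - 31) + (132.5 - 31)] · 70 = 8330.
Change in consumer surplus = 8330 - 11556.25 = -3226.25.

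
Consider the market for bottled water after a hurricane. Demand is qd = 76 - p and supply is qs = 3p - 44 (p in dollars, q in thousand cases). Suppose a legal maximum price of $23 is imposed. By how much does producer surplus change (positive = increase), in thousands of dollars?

-248.5

Setting quantity demanded equal to quantity supplied, 76 - p = 3p - 44, gives p* = 30 and q* = 46.
The ceiling of 23 is below the equilibrium price 30, so it binds.
At p = 23: qd = 76 - 23 = 53 and qs = 3·23 - 44 = 25.
Producer surplus without the control is ½ · (30 - 44/3) · 46 = 1058/3.
With the ceiling, producers sell 25 units at 23, so PS = ½ · (23 - 44/3) · 25 = 625/6.
Change in producer surplus = 625/6 - 1058/3 = -248.5.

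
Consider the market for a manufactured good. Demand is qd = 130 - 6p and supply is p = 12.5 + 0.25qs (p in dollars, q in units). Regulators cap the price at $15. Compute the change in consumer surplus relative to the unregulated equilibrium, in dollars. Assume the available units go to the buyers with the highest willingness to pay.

Rearranging supply gives qs = 4p - 50. Setting quantity demanded equal to quantity supplied, 130 - 6p = 4p - 50, gives p* = 18 and q* = 22.
Because the ceiling (15) lies below the market-clearing price, it is binding.
At p = 15: qd = 130 - 6·15 = 40 and qs = 4·15 - 50 = 10.
Consumer surplus without the control is ½ · (65/3 - 18) · 22 = 121/3.
With the ceiling, 10 units are sold at 15 (assume they go to the highest-value buyers). The demand price at q = 10 is 20, so CS = ½ · [(65/3 - 15) + (20 - 15)] · 10 = 175/3.
Change in consumer surplus = 175/3 - 121/3 = 18.

18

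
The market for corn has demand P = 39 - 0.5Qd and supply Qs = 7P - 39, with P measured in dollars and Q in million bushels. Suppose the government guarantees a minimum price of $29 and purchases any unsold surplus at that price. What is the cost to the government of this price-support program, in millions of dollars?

Rearranging demand gives Qd = 78 - 2P. In a free market, 78 - 2P = 7P - 39 gives the equilibrium P* = 13, Q* = 52.
The floor of 29 is above the equilibrium price 13, so it binds.
At P = 29: Qd = 78 - 2·29 = 20 and Qs = 7·29 - 39 = 164.
Surplus = Qs - Qd = 144.
Government expenditure = surplus × support price = 144 × 29 = 4176.

4176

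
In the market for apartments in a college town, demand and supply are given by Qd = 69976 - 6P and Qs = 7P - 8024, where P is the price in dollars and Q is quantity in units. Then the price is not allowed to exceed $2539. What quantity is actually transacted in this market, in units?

Setting quantity demanded equal to quantity supplied, 69976 - 6P = 7P - 8024, gives P* = 6000 and Q* = 33976.
The ceiling of 2539 is below the equilibrium price 6000, so it binds.
At P = 2539: Qd = 69976 - 6·2539 = 54742 and Qs = 7·2539 - 8024 = 9749.
The quantity actually transacted is the short side, supply: 9749.

9749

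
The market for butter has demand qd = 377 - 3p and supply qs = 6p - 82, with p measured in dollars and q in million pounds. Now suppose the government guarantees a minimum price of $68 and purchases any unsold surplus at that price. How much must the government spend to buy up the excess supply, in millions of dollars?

Without the control the market clears where 377 - 3p = 6p - 82, i.e. p* = 51 and q* = 224.
Because the floor (68) lies above the market-clearing price, it is binding.
At p = 68: qd = 377 - 3·68 = 173 and qs = 6·68 - 82 = 326.
Surplus = qs - qd = 153.
Government expenditure = surplus × support price = 153 × 68 = 10404.

10404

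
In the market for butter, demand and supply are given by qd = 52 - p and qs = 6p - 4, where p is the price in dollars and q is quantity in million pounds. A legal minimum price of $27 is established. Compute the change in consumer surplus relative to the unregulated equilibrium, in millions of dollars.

In a free market, 52 - p = 6p - 4 gives the equilibrium p* = 8, q* = 44.
Since 27 > 8, the floor is binding.
At p = 27: qd = 52 - 27 = 25 and qs = 6·27 - 4 = 158.
Consumer surplus without the control is ½ · (52 - 8) · 44 = 968.
With the floor, consumers buy 25 units at 27, so CS = ½ · (52 - 27) · 25 = 312.5.
Change in consumer surplus = 312.5 - 968 = -655.5.

-655.5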